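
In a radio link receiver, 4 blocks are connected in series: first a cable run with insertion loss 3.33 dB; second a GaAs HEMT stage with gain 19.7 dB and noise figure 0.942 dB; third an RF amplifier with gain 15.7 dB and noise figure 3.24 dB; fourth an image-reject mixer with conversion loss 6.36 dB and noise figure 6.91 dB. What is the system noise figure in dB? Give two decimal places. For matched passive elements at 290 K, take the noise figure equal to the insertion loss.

4.32 dB

Convert to linear (a loss of L dB is a gain of −L dB): F_i = 10^(NF_i/10), G_i = 10^(G_i,dB/10)
  Stage 1: F_1 = 10^(3.33/10) = 2.153, G_1 = 10^(−3.33/10) = 0.4645
  Stage 2: F_2 = 10^(0.942/10) = 1.242, G_2 = 10^(19.7/10) = 93.33
  Stage 3: F_3 = 10^(3.24/10) = 2.109, G_3 = 10^(15.7/10) = 37.15
  Stage 4: F_4 = 10^(6.91/10) = 4.909, G_4 = 10^(−6.36/10) = 0.2312
Friis cascade:
  F = 2.153 + (1.242 − 1)/0.4645 + (2.109 − 1)/43.35 + (4.909 − 1)/1611 = 2.702
NF = 10 log₁₀(2.702) = 4.32 dB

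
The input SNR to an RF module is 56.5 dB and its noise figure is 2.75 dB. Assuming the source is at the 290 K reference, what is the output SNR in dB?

53.75 dB

By definition F = SNR_in/SNR_out, so in dB: SNR_out = SNR_in − NF
SNR_out = 56.5 − 2.75 = 53.75 dB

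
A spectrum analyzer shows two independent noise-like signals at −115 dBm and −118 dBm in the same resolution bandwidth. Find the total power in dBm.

Convert to linear, add, convert back:
P₁ = 3.16×10⁻¹⁵ W, P₂ = 1.58×10⁻¹⁵ W
P_tot = 4.75×10⁻¹⁵ W → 10 log₁₀(P_tot / 10⁻³) = −113.2 dBm

−113.2 dBm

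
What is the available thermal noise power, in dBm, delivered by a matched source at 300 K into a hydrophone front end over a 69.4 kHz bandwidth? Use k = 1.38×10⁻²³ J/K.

−125.4 dBm

P_n = kTB = 1.38×10⁻²³ × 300 × 6.94×10⁴ = 2.87×10⁻¹⁶ W
In dBm: 10 log₁₀(2.87×10⁻¹⁶ / 10⁻³) = −125.4 dBm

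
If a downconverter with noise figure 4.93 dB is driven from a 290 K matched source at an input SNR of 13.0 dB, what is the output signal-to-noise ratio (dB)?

By definition F = SNR_in/SNR_out, so in dB: SNR_out = SNR_in − NF
SNR_out = 13.0 − 4.93 = 8.07 dB

8.07 dB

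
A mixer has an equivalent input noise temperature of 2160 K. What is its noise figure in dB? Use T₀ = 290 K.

F = 1 + T_e/T₀ = 1 + 2160/290 = 8.44828
NF = 10 log₁₀(8.44828) = 9.27 dB

9.27 dB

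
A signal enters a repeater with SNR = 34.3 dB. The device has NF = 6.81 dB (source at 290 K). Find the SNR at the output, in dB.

By definition F = SNR_in/SNR_out, so in dB: SNR_out = SNR_in − NF
SNR_out = 34.3 − 6.81 = 27.49 dB

27.49 dB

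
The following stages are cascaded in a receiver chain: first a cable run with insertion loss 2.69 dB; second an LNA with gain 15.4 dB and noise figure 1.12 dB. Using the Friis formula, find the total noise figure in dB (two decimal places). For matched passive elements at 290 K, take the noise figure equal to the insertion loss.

Convert to linear (a loss of L dB is a gain of −L dB): F_i = 10^(NF_i/10), G_i = 10^(G_i,dB/10)
  Stage 1: F_1 = 10^(2.69/10) = 1.858, G_1 = 10^(−2.69/10) = 0.5383
  Stage 2: F_2 = 10^(1.12/10) = 1.294, G_2 = 10^(15.4/10) = 34.67
Friis cascade:
  F = 1.858 + (1.294 − 1)/0.5383 = 2.404
NF = 10 log₁₀(2.404) = 3.81 dB

3.81 dB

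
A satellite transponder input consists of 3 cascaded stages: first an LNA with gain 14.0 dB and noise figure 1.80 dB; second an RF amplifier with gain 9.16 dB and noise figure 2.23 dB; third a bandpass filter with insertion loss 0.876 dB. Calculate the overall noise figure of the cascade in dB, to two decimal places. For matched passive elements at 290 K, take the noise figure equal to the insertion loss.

1.88 dB

Convert to linear (a loss of L dB is a gain of −L dB): F_i = 10^(NF_i/10), G_i = 10^(G_i,dB/10)
  Stage 1: F_1 = 10^(1.80/10) = 1.514, G_1 = 10^(14.0/10) = 25.12
  Stage 2: F_2 = 10^(2.23/10) = 1.671, G_2 = 10^(9.16/10) = 8.241
  Stage 3: F_3 = 10^(0.876/10) = 1.223, G_3 = 10^(−0.876/10) = 0.8173
Friis cascade:
  F = 1.514 + (1.671 − 1)/25.12 + (1.223 − 1)/207.0 = 1.541
NF = 10 log₁₀(1.541) = 1.88 dB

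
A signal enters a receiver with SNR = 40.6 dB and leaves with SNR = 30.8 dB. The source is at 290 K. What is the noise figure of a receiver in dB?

NF (dB) = SNR_in(dB) − SNR_out(dB) when the source is at T₀
NF = 40.6 − 30.8 = 9.8 dB

9.8 dB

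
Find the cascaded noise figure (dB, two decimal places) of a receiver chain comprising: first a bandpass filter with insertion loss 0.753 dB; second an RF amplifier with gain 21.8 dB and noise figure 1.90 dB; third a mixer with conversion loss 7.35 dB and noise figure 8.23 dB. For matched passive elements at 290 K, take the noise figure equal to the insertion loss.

Convert to linear (a loss of L dB is a gain of −L dB): F_i = 10^(NF_i/10), G_i = 10^(G_i,dB/10)
  Stage 1: F_1 = 10^(0.753/10) = 1.189, G_1 = 10^(−0.753/10) = 0.8408
  Stage 2: F_2 = 10^(1.90/10) = 1.549, G_2 = 10^(21.8/10) = 151.4
  Stage 3: F_3 = 10^(8.23/10) = 6.653, G_3 = 10^(−7.35/10) = 0.1841
Friis cascade:
  F = 1.189 + (1.549 − 1)/0.8408 + (6.653 − 1)/127.3 = 1.886
NF = 10 log₁₀(1.886) = 2.76 dB

2.76 dB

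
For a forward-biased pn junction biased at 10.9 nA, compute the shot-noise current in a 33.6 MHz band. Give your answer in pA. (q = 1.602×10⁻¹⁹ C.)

I_n = √(2qI·B)
2qI·B = 2 × 1.602×10⁻¹⁹ × 1.09×10⁻⁸ × 3.36×10⁷ = 1.17×10⁻¹⁹ A²
I_n = √(1.17×10⁻¹⁹) = 3.43×10⁻¹⁰ A = 343 pA

343 pA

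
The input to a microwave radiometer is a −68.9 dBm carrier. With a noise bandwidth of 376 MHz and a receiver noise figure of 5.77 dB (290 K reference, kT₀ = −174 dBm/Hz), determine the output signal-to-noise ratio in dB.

Noise floor: N = −174 + 10 log₁₀(B) + NF
10 log₁₀(3.76×10⁸) = 85.75 dB
N = −174 + 85.75 + 5.77 = −82.48 dBm
SNR = P_sig − N = −68.9 − (−82.48) = 13.58 dB → 13.6 dB

13.6 dB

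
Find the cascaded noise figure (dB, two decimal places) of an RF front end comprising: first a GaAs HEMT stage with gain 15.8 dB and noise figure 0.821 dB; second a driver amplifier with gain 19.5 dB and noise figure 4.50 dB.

0.99 dB

Convert to linear (a loss of L dB is a gain of −L dB): F_i = 10^(NF_i/10), G_i = 10^(G_i,dB/10)
  Stage 1: F_1 = 10^(0.821/10) = 1.208, G_1 = 10^(15.8/10) = 38.02
  Stage 2: F_2 = 10^(4.50/10) = 2.818, G_2 = 10^(19.5/10) = 89.13
Friis cascade:
  F = 1.208 + (2.818 − 1)/38.02 = 1.256
NF = 10 log₁₀(1.256) = 0.99 dB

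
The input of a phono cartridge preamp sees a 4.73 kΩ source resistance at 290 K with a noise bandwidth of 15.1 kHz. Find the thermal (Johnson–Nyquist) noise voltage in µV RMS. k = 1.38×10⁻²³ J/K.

V_n = √(4kTRB)
4kTRB = 4 × 1.38×10⁻²³ × 290 × 4.73×10³ × 1.51×10⁴ = 1.14×10⁻¹² V²
V_n = √(1.14×10⁻¹²) = 1.07×10⁻⁶ V = 1.07 µV

1.07 µV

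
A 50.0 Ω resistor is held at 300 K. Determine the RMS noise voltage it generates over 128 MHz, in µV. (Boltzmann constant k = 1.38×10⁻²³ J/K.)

10.3 µV

V_n = √(4kTRB)
4kTRB = 4 × 1.38×10⁻²³ × 300 × 5.00×10¹ × 1.28×10⁸ = 1.06×10⁻¹⁰ V²
V_n = √(1.06×10⁻¹⁰) = 1.03×10⁻⁵ V = 10.3 µV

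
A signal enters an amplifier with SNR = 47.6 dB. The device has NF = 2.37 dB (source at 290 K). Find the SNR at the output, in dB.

By definition F = SNR_in/SNR_out, so in dB: SNR_out = SNR_in − NF
SNR_out = 47.6 − 2.37 = 45.23 dB

45.23 dB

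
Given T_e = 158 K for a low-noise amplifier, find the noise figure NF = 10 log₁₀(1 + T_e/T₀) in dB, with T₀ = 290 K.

1.89 dB

F = 1 + T_e/T₀ = 1 + 158/290 = 1.54483
NF = 10 log₁₀(1.54483) = 1.89 dB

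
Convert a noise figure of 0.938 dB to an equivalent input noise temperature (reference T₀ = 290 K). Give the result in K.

69.9 K

F = 10^(0.938/10) = 1.24108
T_e = (F − 1)·T₀ = (1.24108 − 1) × 290 = 69.9 K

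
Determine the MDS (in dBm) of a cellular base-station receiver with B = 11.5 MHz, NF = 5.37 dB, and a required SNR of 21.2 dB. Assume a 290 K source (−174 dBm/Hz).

Sensitivity = −174 + 10 log₁₀(B) + NF + SNR_min
= −174 + 70.61 + 5.37 + 21.2
= −76.82 dBm → −76.8 dBm

−76.8 dBm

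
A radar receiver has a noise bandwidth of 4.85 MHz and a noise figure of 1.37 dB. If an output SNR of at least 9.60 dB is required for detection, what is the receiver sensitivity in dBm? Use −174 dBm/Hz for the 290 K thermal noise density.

Sensitivity = −174 + 10 log₁₀(B) + NF + SNR_min
= −174 + 66.86 + 1.37 + 9.60
= −96.17 dBm → −96.2 dBm

−96.2 dBm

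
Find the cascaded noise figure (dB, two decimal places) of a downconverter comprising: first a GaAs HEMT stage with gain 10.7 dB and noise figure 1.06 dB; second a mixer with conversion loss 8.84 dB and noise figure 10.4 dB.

Convert to linear (a loss of L dB is a gain of −L dB): F_i = 10^(NF_i/10), G_i = 10^(G_i,dB/10)
  Stage 1: F_1 = 10^(1.06/10) = 1.276, G_1 = 10^(10.7/10) = 11.75
  Stage 2: F_2 = 10^(10.4/10) = 10.96, G_2 = 10^(−8.84/10) = 0.1306
Friis cascade:
  F = 1.276 + (10.96 − 1)/11.75 = 2.125
NF = 10 log₁₀(2.125) = 3.27 dB

3.27 dB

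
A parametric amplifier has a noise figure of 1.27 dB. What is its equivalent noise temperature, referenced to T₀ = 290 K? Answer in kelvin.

F = 10^(1.27/10) = 1.33968
T_e = (F − 1)·T₀ = (1.33968 − 1) × 290 = 98.5 K

98.5 K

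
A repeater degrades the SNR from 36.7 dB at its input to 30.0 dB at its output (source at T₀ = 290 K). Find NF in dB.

NF (dB) = SNR_in(dB) − SNR_out(dB) when the source is at T₀
NF = 36.7 − 30.0 = 6.7 dB

6.7 dB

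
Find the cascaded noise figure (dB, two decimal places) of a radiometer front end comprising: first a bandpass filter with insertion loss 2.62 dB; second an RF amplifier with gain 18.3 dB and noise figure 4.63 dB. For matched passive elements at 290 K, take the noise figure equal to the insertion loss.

7.25 dB

Convert to linear (a loss of L dB is a gain of −L dB): F_i = 10^(NF_i/10), G_i = 10^(G_i,dB/10)
  Stage 1: F_1 = 10^(2.62/10) = 1.828, G_1 = 10^(−2.62/10) = 0.5470
  Stage 2: F_2 = 10^(4.63/10) = 2.904, G_2 = 10^(18.3/10) = 67.61
Friis cascade:
  F = 1.828 + (2.904 − 1)/0.5470 = 5.309
NF = 10 log₁₀(5.309) = 7.25 dB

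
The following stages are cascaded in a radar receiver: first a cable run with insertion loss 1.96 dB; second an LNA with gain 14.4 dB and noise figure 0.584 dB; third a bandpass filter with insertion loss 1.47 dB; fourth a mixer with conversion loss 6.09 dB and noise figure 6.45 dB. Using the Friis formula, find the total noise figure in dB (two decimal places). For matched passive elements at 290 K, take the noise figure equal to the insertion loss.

Convert to linear (a loss of L dB is a gain of −L dB): F_i = 10^(NF_i/10), G_i = 10^(G_i,dB/10)
  Stage 1: F_1 = 10^(1.96/10) = 1.570, G_1 = 10^(−1.96/10) = 0.6368
  Stage 2: F_2 = 10^(0.584/10) = 1.144, G_2 = 10^(14.4/10) = 27.54
  Stage 3: F_3 = 10^(1.47/10) = 1.403, G_3 = 10^(−1.47/10) = 0.7129
  Stage 4: F_4 = 10^(6.45/10) = 4.416, G_4 = 10^(−6.09/10) = 0.2460
Friis cascade:
  F = 1.570 + (1.144 − 1)/0.6368 + (1.403 − 1)/17.54 + (4.416 − 1)/12.50 = 2.093
NF = 10 log₁₀(2.093) = 3.21 dB

3.21 dB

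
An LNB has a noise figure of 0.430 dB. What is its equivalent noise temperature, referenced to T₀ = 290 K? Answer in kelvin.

30.2 K

F = 10^(0.430/10) = 1.10408
T_e = (F − 1)·T₀ = (1.10408 − 1) × 290 = 30.2 K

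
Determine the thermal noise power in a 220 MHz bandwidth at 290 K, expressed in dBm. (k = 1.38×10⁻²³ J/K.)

−90.6 dBm

P_n = kTB = 1.38×10⁻²³ × 290 × 2.20×10⁸ = 8.80×10⁻¹³ W
In dBm: 10 log₁₀(8.80×10⁻¹³ / 10⁻³) = −90.6 dBm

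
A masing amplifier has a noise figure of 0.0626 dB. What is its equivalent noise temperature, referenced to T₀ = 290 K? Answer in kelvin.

4.21 K

F = 10^(0.0626/10) = 1.01452
T_e = (F − 1)·T₀ = (1.01452 − 1) × 290 = 4.21 K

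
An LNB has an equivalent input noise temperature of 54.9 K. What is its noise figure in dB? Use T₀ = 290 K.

0.753 dB

F = 1 + T_e/T₀ = 1 + 54.9/290 = 1.18931
NF = 10 log₁₀(1.18931) = 0.753 dB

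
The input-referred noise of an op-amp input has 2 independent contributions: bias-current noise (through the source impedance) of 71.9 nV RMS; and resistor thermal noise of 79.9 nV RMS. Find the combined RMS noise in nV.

Uncorrelated sources add in power (mean-square): V_tot = √(ΣV_i²)
V_tot = √[(7.19×10⁻⁸)² + (7.99×10⁻⁸)²] = 1.07×10⁻⁷ V = 107 nV

107 nV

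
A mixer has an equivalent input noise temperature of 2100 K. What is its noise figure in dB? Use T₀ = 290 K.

9.16 dB

F = 1 + T_e/T₀ = 1 + 2100/290 = 8.24138
NF = 10 log₁₀(8.24138) = 9.16 dB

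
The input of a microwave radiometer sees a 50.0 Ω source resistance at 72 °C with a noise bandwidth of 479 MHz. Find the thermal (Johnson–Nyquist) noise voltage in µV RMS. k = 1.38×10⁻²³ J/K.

T = 72 °C + 273.15 = 345.15 K
V_n = √(4kTRB)
4kTRB = 4 × 1.38×10⁻²³ × 345.15 × 5.00×10¹ × 4.79×10⁸ = 4.56×10⁻¹⁰ V²
V_n = √(4.56×10⁻¹⁰) = 2.14×10⁻⁵ V = 21.4 µV

21.4 µV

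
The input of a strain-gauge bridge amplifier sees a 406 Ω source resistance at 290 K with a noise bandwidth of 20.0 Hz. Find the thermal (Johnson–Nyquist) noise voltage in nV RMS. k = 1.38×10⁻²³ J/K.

V_n = √(4kTRB)
4kTRB = 4 × 1.38×10⁻²³ × 290 × 4.06×10² × 2.00×10¹ = 1.30×10⁻¹⁶ V²
V_n = √(1.30×10⁻¹⁶) = 1.14×10⁻⁸ V = 11.4 nV

11.4 nV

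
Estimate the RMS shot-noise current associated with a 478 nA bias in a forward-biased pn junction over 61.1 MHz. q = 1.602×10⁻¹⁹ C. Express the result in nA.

3.06 nA

I_n = √(2qI·B)
2qI·B = 2 × 1.602×10⁻¹⁹ × 4.78×10⁻⁷ × 6.11×10⁷ = 9.36×10⁻¹⁸ A²
I_n = √(9.36×10⁻¹⁸) = 3.06×10⁻⁹ A = 3.06 nA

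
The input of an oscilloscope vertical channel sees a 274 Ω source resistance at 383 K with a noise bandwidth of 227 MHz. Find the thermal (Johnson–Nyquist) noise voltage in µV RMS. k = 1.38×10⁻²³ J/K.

V_n = √(4kTRB)
4kTRB = 4 × 1.38×10⁻²³ × 383 × 2.74×10² × 2.27×10⁸ = 1.31×10⁻⁹ V²
V_n = √(1.31×10⁻⁹) = 3.63×10⁻⁵ V = 36.3 µV

36.3 µV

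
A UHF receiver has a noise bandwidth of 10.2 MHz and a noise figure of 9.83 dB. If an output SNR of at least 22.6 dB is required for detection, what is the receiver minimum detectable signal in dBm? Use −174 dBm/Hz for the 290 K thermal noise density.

−71.5 dBm

Sensitivity = −174 + 10 log₁₀(B) + NF + SNR_min
= −174 + 70.09 + 9.83 + 22.6
= −71.48 dBm → −71.5 dBm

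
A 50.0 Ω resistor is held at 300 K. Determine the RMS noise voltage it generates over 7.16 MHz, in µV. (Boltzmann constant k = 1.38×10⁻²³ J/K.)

V_n = √(4kTRB)
4kTRB = 4 × 1.38×10⁻²³ × 300 × 5.00×10¹ × 7.16×10⁶ = 5.93×10⁻¹² V²
V_n = √(5.93×10⁻¹²) = 2.43×10⁻⁶ V = 2.43 µV

2.43 µV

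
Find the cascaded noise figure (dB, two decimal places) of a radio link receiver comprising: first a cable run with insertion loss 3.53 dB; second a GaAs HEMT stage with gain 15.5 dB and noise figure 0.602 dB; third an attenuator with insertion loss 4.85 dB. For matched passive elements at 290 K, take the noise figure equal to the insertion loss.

4.35 dB

Convert to linear (a loss of L dB is a gain of −L dB): F_i = 10^(NF_i/10), G_i = 10^(G_i,dB/10)
  Stage 1: F_1 = 10^(3.53/10) = 2.254, G_1 = 10^(−3.53/10) = 0.4436
  Stage 2: F_2 = 10^(0.602/10) = 1.149, G_2 = 10^(15.5/10) = 35.48
  Stage 3: F_3 = 10^(4.85/10) = 3.055, G_3 = 10^(−4.85/10) = 0.3273
Friis cascade:
  F = 2.254 + (1.149 − 1)/0.4436 + (3.055 − 1)/15.74 = 2.720
NF = 10 log₁₀(2.720) = 4.35 dB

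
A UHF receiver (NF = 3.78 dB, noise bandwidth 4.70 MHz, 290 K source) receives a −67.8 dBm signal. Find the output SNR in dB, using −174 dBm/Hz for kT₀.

35.7 dB

Noise floor: N = −174 + 10 log₁₀(B) + NF
10 log₁₀(4.70×10⁶) = 66.72 dB
N = −174 + 66.72 + 3.78 = −103.50 dBm
SNR = P_sig − N = −67.8 − (−103.50) = 35.70 dB → 35.7 dB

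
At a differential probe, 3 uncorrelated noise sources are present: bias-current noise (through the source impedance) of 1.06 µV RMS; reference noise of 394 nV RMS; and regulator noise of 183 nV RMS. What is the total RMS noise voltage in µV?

Uncorrelated sources add in power (mean-square): V_tot = √(ΣV_i²)
V_tot = √[(1.06×10⁻⁶)² + (3.94×10⁻⁷)² + (1.83×10⁻⁷)²] = 1.15×10⁻⁶ V = 1.15 µV

1.15 µV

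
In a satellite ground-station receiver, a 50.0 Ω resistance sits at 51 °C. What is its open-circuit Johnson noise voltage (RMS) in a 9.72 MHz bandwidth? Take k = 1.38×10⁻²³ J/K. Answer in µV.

T = 51 °C + 273.15 = 324.15 K
V_n = √(4kTRB)
4kTRB = 4 × 1.38×10⁻²³ × 324.15 × 5.00×10¹ × 9.72×10⁶ = 8.70×10⁻¹² V²
V_n = √(8.70×10⁻¹²) = 2.95×10⁻⁶ V = 2.95 µV

2.95 µV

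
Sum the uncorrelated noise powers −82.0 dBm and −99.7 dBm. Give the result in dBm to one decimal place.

Convert to linear, add, convert back:
P₁ = 6.31×10⁻¹² W, P₂ = 1.07×10⁻¹³ W
P_tot = 6.42×10⁻¹² W → 10 log₁₀(P_tot / 10⁻³) = −81.9 dBm

−81.9 dBm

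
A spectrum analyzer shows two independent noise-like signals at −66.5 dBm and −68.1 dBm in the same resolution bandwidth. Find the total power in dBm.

Convert to linear, add, convert back:
P₁ = 2.24×10⁻¹⁰ W, P₂ = 1.55×10⁻¹⁰ W
P_tot = 3.79×10⁻¹⁰ W → 10 log₁₀(P_tot / 10⁻³) = −64.2 dBm

−64.2 dBm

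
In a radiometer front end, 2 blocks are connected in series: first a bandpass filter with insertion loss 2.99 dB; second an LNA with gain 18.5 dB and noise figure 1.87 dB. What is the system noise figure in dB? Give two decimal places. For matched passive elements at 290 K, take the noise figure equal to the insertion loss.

Convert to linear (a loss of L dB is a gain of −L dB): F_i = 10^(NF_i/10), G_i = 10^(G_i,dB/10)
  Stage 1: F_1 = 10^(2.99/10) = 1.991, G_1 = 10^(−2.99/10) = 0.5023
  Stage 2: F_2 = 10^(1.87/10) = 1.538, G_2 = 10^(18.5/10) = 70.79
Friis cascade:
  F = 1.991 + (1.538 − 1)/0.5023 = 3.062
NF = 10 log₁₀(3.062) = 4.86 dB

4.86 dB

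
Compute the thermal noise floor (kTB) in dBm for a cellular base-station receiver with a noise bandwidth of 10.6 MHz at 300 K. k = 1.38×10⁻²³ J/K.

−103.6 dBm

P_n = kTB = 1.38×10⁻²³ × 300 × 1.06×10⁷ = 4.39×10⁻¹⁴ W
In dBm: 10 log₁₀(4.39×10⁻¹⁴ / 10⁻³) = −103.6 dBm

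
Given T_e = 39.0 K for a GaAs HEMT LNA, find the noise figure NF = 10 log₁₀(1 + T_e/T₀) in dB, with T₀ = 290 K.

0.548 dB

F = 1 + T_e/T₀ = 1 + 39.0/290 = 1.13448
NF = 10 log₁₀(1.13448) = 0.548 dB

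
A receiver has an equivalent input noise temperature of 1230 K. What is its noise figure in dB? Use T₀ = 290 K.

F = 1 + T_e/T₀ = 1 + 1230/290 = 5.24138
NF = 10 log₁₀(5.24138) = 7.19 dB

7.19 dB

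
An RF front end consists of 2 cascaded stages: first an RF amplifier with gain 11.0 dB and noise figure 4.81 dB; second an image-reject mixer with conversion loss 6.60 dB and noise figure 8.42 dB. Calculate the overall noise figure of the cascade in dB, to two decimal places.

5.44 dB

Convert to linear (a loss of L dB is a gain of −L dB): F_i = 10^(NF_i/10), G_i = 10^(G_i,dB/10)
  Stage 1: F_1 = 10^(4.81/10) = 3.027, G_1 = 10^(11.0/10) = 12.59
  Stage 2: F_2 = 10^(8.42/10) = 6.950, G_2 = 10^(−6.60/10) = 0.2188
Friis cascade:
  F = 3.027 + (6.950 − 1)/12.59 = 3.500
NF = 10 log₁₀(3.500) = 5.44 dB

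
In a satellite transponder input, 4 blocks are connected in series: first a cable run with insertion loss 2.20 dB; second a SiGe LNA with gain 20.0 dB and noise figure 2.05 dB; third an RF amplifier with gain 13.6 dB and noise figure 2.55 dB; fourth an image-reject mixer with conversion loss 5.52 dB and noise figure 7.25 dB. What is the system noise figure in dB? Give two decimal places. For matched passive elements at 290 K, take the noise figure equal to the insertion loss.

Convert to linear (a loss of L dB is a gain of −L dB): F_i = 10^(NF_i/10), G_i = 10^(G_i,dB/10)
  Stage 1: F_1 = 10^(2.20/10) = 1.660, G_1 = 10^(−2.20/10) = 0.6026
  Stage 2: F_2 = 10^(2.05/10) = 1.603, G_2 = 10^(20.0/10) = 100.0
  Stage 3: F_3 = 10^(2.55/10) = 1.799, G_3 = 10^(13.6/10) = 22.91
  Stage 4: F_4 = 10^(7.25/10) = 5.309, G_4 = 10^(−5.52/10) = 0.2805
Friis cascade:
  F = 1.660 + (1.603 − 1)/0.6026 + (1.799 − 1)/60.26 + (5.309 − 1)/1380 = 2.677
NF = 10 log₁₀(2.677) = 4.28 dB

4.28 dB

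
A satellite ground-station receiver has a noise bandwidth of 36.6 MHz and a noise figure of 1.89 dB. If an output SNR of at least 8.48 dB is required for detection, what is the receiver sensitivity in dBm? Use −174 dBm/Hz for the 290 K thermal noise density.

Sensitivity = −174 + 10 log₁₀(B) + NF + SNR_min
= −174 + 75.63 + 1.89 + 8.48
= −88.00 dBm → −88.0 dBm

−88.0 dBm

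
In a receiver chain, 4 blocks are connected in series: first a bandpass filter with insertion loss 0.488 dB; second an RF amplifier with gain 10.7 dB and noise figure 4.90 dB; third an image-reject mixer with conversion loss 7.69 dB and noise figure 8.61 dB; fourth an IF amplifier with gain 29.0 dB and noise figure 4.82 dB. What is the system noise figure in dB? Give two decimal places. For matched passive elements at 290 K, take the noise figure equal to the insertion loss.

Convert to linear (a loss of L dB is a gain of −L dB): F_i = 10^(NF_i/10), G_i = 10^(G_i,dB/10)
  Stage 1: F_1 = 10^(0.488/10) = 1.119, G_1 = 10^(−0.488/10) = 0.8937
  Stage 2: F_2 = 10^(4.90/10) = 3.090, G_2 = 10^(10.7/10) = 11.75
  Stage 3: F_3 = 10^(8.61/10) = 7.261, G_3 = 10^(−7.69/10) = 0.1702
  Stage 4: F_4 = 10^(4.82/10) = 3.034, G_4 = 10^(29.0/10) = 794.3
Friis cascade:
  F = 1.119 + (3.090 − 1)/0.8937 + (7.261 − 1)/10.50 + (3.034 − 1)/1.787 = 5.192
NF = 10 log₁₀(5.192) = 7.15 dB

7.15 dB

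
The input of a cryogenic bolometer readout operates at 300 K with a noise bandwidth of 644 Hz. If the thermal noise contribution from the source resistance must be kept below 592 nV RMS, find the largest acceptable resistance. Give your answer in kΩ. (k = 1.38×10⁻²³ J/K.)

32.9 kΩ

Johnson–Nyquist: V_n = √(4kTRB) ⇒ R = V_n² / (4kTB)
4kTB = 4 × 1.38×10⁻²³ × 300 × 6.44×10² = 1.07×10⁻¹⁷
R = (5.92×10⁻⁷)² / 1.07×10⁻¹⁷ = 3.29×10⁴ Ω = 32.9 kΩ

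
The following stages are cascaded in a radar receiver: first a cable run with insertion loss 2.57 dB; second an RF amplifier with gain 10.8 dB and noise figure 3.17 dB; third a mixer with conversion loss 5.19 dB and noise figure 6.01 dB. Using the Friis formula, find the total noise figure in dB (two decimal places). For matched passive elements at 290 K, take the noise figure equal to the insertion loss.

6.23 dB

Convert to linear (a loss of L dB is a gain of −L dB): F_i = 10^(NF_i/10), G_i = 10^(G_i,dB/10)
  Stage 1: F_1 = 10^(2.57/10) = 1.807, G_1 = 10^(−2.57/10) = 0.5534
  Stage 2: F_2 = 10^(3.17/10) = 2.075, G_2 = 10^(10.8/10) = 12.02
  Stage 3: F_3 = 10^(6.01/10) = 3.990, G_3 = 10^(−5.19/10) = 0.3027
Friis cascade:
  F = 1.807 + (2.075 − 1)/0.5534 + (3.990 − 1)/6.653 = 4.199
NF = 10 log₁₀(4.199) = 6.23 dB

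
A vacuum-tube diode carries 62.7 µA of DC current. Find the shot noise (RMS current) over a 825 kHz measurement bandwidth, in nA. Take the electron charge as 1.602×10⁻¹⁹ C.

I_n = √(2qI·B)
2qI·B = 2 × 1.602×10⁻¹⁹ × 6.27×10⁻⁵ × 8.25×10⁵ = 1.66×10⁻¹⁷ A²
I_n = √(1.66×10⁻¹⁷) = 4.07×10⁻⁹ A = 4.07 nA

4.07 nA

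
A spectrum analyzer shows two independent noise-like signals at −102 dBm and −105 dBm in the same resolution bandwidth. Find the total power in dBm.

Convert to linear, add, convert back:
P₁ = 6.31×10⁻¹⁴ W, P₂ = 3.16×10⁻¹⁴ W
P_tot = 9.47×10⁻¹⁴ W → 10 log₁₀(P_tot / 10⁻³) = −100.2 dBm

−100.2 dBm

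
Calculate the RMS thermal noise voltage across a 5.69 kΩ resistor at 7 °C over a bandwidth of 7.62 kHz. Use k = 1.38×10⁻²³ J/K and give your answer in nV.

819 nV

T = 7 °C + 273.15 = 280.15 K
V_n = √(4kTRB)
4kTRB = 4 × 1.38×10⁻²³ × 280.15 × 5.69×10³ × 7.62×10³ = 6.70×10⁻¹³ V²
V_n = √(6.70×10⁻¹³) = 8.19×10⁻⁷ V = 819 nV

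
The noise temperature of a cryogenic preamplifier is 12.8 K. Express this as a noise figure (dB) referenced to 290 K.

F = 1 + T_e/T₀ = 1 + 12.8/290 = 1.04414
NF = 10 log₁₀(1.04414) = 0.188 dB

0.188 dB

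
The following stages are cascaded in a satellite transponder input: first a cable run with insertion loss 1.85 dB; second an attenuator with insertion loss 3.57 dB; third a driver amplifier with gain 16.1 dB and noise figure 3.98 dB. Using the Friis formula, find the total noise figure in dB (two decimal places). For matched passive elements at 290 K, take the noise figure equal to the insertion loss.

Convert to linear (a loss of L dB is a gain of −L dB): F_i = 10^(NF_i/10), G_i = 10^(G_i,dB/10)
  Stage 1: F_1 = 10^(1.85/10) = 1.531, G_1 = 10^(−1.85/10) = 0.6531
  Stage 2: F_2 = 10^(3.57/10) = 2.275, G_2 = 10^(−3.57/10) = 0.4395
  Stage 3: F_3 = 10^(3.98/10) = 2.500, G_3 = 10^(16.1/10) = 40.74
Friis cascade:
  F = 1.531 + (2.275 − 1)/0.6531 + (2.500 − 1)/0.2871 = 8.710
NF = 10 log₁₀(8.710) = 9.40 dB

9.40 dB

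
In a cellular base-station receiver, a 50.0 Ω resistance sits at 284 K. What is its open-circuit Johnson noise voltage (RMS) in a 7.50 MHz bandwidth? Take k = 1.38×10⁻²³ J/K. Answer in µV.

2.42 µV

V_n = √(4kTRB)
4kTRB = 4 × 1.38×10⁻²³ × 284 × 5.00×10¹ × 7.50×10⁶ = 5.88×10⁻¹² V²
V_n = √(5.88×10⁻¹²) = 2.42×10⁻⁶ V = 2.42 µV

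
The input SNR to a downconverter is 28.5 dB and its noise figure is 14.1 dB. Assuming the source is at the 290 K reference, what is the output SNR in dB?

By definition F = SNR_in/SNR_out, so in dB: SNR_out = SNR_in − NF
SNR_out = 28.5 − 14.1 = 14.4 dB

14.4 dB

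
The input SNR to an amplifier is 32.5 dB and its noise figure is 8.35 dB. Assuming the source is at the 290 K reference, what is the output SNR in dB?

By definition F = SNR_in/SNR_out, so in dB: SNR_out = SNR_in − NF
SNR_out = 32.5 − 8.35 = 24.15 dB

24.15 dB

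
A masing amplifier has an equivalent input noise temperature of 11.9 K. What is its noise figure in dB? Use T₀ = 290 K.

F = 1 + T_e/T₀ = 1 + 11.9/290 = 1.04103
NF = 10 log₁₀(1.04103) = 0.175 dB

0.175 dB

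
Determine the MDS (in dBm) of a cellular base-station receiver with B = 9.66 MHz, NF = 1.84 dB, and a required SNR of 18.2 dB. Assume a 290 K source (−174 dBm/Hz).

Sensitivity = −174 + 10 log₁₀(B) + NF + SNR_min
= −174 + 69.85 + 1.84 + 18.2
= −84.11 dBm → −84.1 dBm

−84.1 dBm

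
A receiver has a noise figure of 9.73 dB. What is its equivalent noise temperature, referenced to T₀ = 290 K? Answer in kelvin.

2435 K

F = 10^(9.73/10) = 9.39723
T_e = (F − 1)·T₀ = (9.39723 − 1) × 290 = 2435 K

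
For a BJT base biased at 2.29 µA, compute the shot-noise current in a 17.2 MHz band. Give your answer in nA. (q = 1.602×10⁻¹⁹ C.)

I_n = √(2qI·B)
2qI·B = 2 × 1.602×10⁻¹⁹ × 2.29×10⁻⁶ × 1.72×10⁷ = 1.26×10⁻¹⁷ A²
I_n = √(1.26×10⁻¹⁷) = 3.55×10⁻⁹ A = 3.55 nA

3.55 nA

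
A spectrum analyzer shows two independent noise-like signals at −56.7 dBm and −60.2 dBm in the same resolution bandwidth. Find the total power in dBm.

Convert to linear, add, convert back:
P₁ = 2.14×10⁻⁹ W, P₂ = 9.55×10⁻¹⁰ W
P_tot = 3.09×10⁻⁹ W → 10 log₁₀(P_tot / 10⁻³) = −55.1 dBm

−55.1 dBm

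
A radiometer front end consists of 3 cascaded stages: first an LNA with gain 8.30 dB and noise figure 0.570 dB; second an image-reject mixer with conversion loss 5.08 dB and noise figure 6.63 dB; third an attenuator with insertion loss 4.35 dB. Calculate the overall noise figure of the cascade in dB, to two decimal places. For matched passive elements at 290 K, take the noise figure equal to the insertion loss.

3.97 dB

Convert to linear (a loss of L dB is a gain of −L dB): F_i = 10^(NF_i/10), G_i = 10^(G_i,dB/10)
  Stage 1: F_1 = 10^(0.570/10) = 1.140, G_1 = 10^(8.30/10) = 6.761
  Stage 2: F_2 = 10^(6.63/10) = 4.603, G_2 = 10^(−5.08/10) = 0.3105
  Stage 3: F_3 = 10^(4.35/10) = 2.723, G_3 = 10^(−4.35/10) = 0.3673
Friis cascade:
  F = 1.140 + (4.603 − 1)/6.761 + (2.723 − 1)/2.099 = 2.494
NF = 10 log₁₀(2.494) = 3.97 dB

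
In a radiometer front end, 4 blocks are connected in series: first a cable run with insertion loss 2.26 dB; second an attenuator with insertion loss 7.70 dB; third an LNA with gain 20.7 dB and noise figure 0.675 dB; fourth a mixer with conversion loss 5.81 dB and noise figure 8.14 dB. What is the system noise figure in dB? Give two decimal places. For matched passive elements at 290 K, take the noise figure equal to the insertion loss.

Convert to linear (a loss of L dB is a gain of −L dB): F_i = 10^(NF_i/10), G_i = 10^(G_i,dB/10)
  Stage 1: F_1 = 10^(2.26/10) = 1.683, G_1 = 10^(−2.26/10) = 0.5943
  Stage 2: F_2 = 10^(7.70/10) = 5.888, G_2 = 10^(−7.70/10) = 0.1698
  Stage 3: F_3 = 10^(0.675/10) = 1.168, G_3 = 10^(20.7/10) = 117.5
  Stage 4: F_4 = 10^(8.14/10) = 6.516, G_4 = 10^(−5.81/10) = 0.2624
Friis cascade:
  F = 1.683 + (5.888 − 1)/0.5943 + (1.168 − 1)/0.1009 + (6.516 − 1)/11.86 = 12.04
NF = 10 log₁₀(12.04) = 10.81 dB

10.81 dB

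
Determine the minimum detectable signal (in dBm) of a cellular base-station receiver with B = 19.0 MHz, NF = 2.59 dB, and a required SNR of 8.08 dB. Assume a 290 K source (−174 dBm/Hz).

−90.5 dBm

Sensitivity = −174 + 10 log₁₀(B) + NF + SNR_min
= −174 + 72.79 + 2.59 + 8.08
= −90.54 dBm → −90.5 dBm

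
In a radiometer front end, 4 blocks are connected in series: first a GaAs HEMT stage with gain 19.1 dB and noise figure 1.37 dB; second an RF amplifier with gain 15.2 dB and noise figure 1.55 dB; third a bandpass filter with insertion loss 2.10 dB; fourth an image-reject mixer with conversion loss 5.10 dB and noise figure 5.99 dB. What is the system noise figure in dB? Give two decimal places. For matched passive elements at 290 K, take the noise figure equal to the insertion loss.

1.39 dB

Convert to linear (a loss of L dB is a gain of −L dB): F_i = 10^(NF_i/10), G_i = 10^(G_i,dB/10)
  Stage 1: F_1 = 10^(1.37/10) = 1.371, G_1 = 10^(19.1/10) = 81.28
  Stage 2: F_2 = 10^(1.55/10) = 1.429, G_2 = 10^(15.2/10) = 33.11
  Stage 3: F_3 = 10^(2.10/10) = 1.622, G_3 = 10^(−2.10/10) = 0.6166
  Stage 4: F_4 = 10^(5.99/10) = 3.972, G_4 = 10^(−5.10/10) = 0.3090
Friis cascade:
  F = 1.371 + (1.429 − 1)/81.28 + (1.622 − 1)/2692 + (3.972 − 1)/1660 = 1.378
NF = 10 log₁₀(1.378) = 1.39 dB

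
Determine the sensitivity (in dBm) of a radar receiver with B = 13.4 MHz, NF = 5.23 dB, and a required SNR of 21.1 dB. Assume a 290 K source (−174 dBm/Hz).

−76.4 dBm

Sensitivity = −174 + 10 log₁₀(B) + NF + SNR_min
= −174 + 71.27 + 5.23 + 21.1
= −76.40 dBm → −76.4 dBm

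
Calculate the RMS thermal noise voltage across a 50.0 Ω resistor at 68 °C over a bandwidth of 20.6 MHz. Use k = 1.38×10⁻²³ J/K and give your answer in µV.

T = 68 °C + 273.15 = 341.15 K
V_n = √(4kTRB)
4kTRB = 4 × 1.38×10⁻²³ × 341.15 × 5.00×10¹ × 2.06×10⁷ = 1.94×10⁻¹¹ V²
V_n = √(1.94×10⁻¹¹) = 4.40×10⁻⁶ V = 4.40 µV

4.40 µV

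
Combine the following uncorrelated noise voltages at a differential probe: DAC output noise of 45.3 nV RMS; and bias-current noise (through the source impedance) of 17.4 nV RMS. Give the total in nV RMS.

Uncorrelated sources add in power (mean-square): V_tot = √(ΣV_i²)
V_tot = √[(4.53×10⁻⁸)² + (1.74×10⁻⁸)²] = 4.85×10⁻⁸ V = 48.5 nV

48.5 nV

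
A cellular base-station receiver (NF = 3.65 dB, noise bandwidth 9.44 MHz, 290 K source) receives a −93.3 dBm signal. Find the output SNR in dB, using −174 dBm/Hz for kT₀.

Noise floor: N = −174 + 10 log₁₀(B) + NF
10 log₁₀(9.44×10⁶) = 69.75 dB
N = −174 + 69.75 + 3.65 = −100.60 dBm
SNR = P_sig − N = −93.3 − (−100.60) = 7.30 dB → 7.3 dB

7.3 dB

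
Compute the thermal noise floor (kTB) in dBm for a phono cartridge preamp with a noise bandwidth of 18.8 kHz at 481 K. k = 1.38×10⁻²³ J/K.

−129.0 dBm

P_n = kTB = 1.38×10⁻²³ × 481 × 1.88×10⁴ = 1.25×10⁻¹⁶ W
In dBm: 10 log₁₀(1.25×10⁻¹⁶ / 10⁻³) = −129.0 dBm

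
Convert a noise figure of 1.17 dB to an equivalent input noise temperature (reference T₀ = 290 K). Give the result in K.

F = 10^(1.17/10) = 1.30918
T_e = (F − 1)·T₀ = (1.30918 − 1) × 290 = 89.7 K

89.7 K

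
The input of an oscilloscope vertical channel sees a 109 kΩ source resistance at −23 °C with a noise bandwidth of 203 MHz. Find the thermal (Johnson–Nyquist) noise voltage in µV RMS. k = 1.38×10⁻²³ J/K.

T = −23 °C + 273.15 = 250.15 K
V_n = √(4kTRB)
4kTRB = 4 × 1.38×10⁻²³ × 250.15 × 1.09×10⁵ × 2.03×10⁸ = 3.06×10⁻⁷ V²
V_n = √(3.06×10⁻⁷) = 5.53×10⁻⁴ V = 553 µV

553 µV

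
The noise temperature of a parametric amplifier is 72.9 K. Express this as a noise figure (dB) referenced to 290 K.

0.974 dB

F = 1 + T_e/T₀ = 1 + 72.9/290 = 1.25138
NF = 10 log₁₀(1.25138) = 0.974 dB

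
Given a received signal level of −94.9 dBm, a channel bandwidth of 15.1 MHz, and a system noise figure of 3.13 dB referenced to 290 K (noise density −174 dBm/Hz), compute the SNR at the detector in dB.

Noise floor: N = −174 + 10 log₁₀(B) + NF
10 log₁₀(1.51×10⁷) = 71.79 dB
N = −174 + 71.79 + 3.13 = −99.08 dBm
SNR = P_sig − N = −94.9 − (−99.08) = 4.18 dB → 4.2 dB

4.2 dB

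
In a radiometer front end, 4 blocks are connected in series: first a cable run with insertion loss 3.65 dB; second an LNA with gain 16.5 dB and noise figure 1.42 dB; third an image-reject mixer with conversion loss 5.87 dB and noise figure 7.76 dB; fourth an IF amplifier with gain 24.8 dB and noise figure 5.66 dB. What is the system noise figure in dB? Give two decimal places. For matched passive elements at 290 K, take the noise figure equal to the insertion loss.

6.03 dB

Convert to linear (a loss of L dB is a gain of −L dB): F_i = 10^(NF_i/10), G_i = 10^(G_i,dB/10)
  Stage 1: F_1 = 10^(3.65/10) = 2.317, G_1 = 10^(−3.65/10) = 0.4315
  Stage 2: F_2 = 10^(1.42/10) = 1.387, G_2 = 10^(16.5/10) = 44.67
  Stage 3: F_3 = 10^(7.76/10) = 5.970, G_3 = 10^(−5.87/10) = 0.2588
  Stage 4: F_4 = 10^(5.66/10) = 3.681, G_4 = 10^(24.8/10) = 302.0
Friis cascade:
  F = 2.317 + (1.387 − 1)/0.4315 + (5.970 − 1)/19.28 + (3.681 − 1)/4.989 = 4.009
NF = 10 log₁₀(4.009) = 6.03 dB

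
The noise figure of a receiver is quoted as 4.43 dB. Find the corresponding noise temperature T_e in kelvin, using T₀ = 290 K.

F = 10^(4.43/10) = 2.77332
T_e = (F − 1)·T₀ = (2.77332 − 1) × 290 = 514 K

514 K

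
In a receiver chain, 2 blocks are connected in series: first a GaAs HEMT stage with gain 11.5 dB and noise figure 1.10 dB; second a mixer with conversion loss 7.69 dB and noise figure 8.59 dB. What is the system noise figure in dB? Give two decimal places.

Convert to linear (a loss of L dB is a gain of −L dB): F_i = 10^(NF_i/10), G_i = 10^(G_i,dB/10)
  Stage 1: F_1 = 10^(1.10/10) = 1.288, G_1 = 10^(11.5/10) = 14.13
  Stage 2: F_2 = 10^(8.59/10) = 7.228, G_2 = 10^(−7.69/10) = 0.1702
Friis cascade:
  F = 1.288 + (7.228 − 1)/14.13 = 1.729
NF = 10 log₁₀(1.729) = 2.38 dB

2.38 dB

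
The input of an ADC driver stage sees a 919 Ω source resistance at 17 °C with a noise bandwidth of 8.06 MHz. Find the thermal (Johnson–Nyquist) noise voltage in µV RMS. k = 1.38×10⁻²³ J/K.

T = 17 °C + 273.15 = 290.15 K
V_n = √(4kTRB)
4kTRB = 4 × 1.38×10⁻²³ × 290.15 × 9.19×10² × 8.06×10⁶ = 1.19×10⁻¹⁰ V²
V_n = √(1.19×10⁻¹⁰) = 1.09×10⁻⁵ V = 10.9 µV

10.9 µV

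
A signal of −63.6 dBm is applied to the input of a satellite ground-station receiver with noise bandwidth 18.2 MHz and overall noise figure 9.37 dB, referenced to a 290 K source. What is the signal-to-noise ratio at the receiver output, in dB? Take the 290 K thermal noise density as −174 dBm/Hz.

28.4 dB

Noise floor: N = −174 + 10 log₁₀(B) + NF
10 log₁₀(1.82×10⁷) = 72.6 dB
N = −174 + 72.6 + 9.37 = −92.03 dBm
SNR = P_sig − N = −63.6 − (−92.03) = 28.43 dB → 28.4 dB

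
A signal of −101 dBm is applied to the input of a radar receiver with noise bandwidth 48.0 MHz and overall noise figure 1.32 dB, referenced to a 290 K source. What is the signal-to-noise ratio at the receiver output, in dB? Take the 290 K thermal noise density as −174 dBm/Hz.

Noise floor: N = −174 + 10 log₁₀(B) + NF
10 log₁₀(4.80×10⁷) = 76.81 dB
N = −174 + 76.81 + 1.32 = −95.87 dBm
SNR = P_sig − N = −101 − (−95.87) = −5.13 dB → −5.1 dB

−5.1 dB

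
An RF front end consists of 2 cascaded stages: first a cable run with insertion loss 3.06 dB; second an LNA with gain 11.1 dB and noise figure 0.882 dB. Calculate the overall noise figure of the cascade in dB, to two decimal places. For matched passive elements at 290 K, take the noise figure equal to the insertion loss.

3.94 dB

Convert to linear (a loss of L dB is a gain of −L dB): F_i = 10^(NF_i/10), G_i = 10^(G_i,dB/10)
  Stage 1: F_1 = 10^(3.06/10) = 2.023, G_1 = 10^(−3.06/10) = 0.4943
  Stage 2: F_2 = 10^(0.882/10) = 1.225, G_2 = 10^(11.1/10) = 12.88
Friis cascade:
  F = 2.023 + (1.225 − 1)/0.4943 = 2.479
NF = 10 log₁₀(2.479) = 3.94 dB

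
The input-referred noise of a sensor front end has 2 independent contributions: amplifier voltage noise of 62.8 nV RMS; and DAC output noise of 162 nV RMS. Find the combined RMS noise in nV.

174 nV

Uncorrelated sources add in power (mean-square): V_tot = √(ΣV_i²)
V_tot = √[(6.28×10⁻⁸)² + (1.62×10⁻⁷)²] = 1.74×10⁻⁷ V = 174 nV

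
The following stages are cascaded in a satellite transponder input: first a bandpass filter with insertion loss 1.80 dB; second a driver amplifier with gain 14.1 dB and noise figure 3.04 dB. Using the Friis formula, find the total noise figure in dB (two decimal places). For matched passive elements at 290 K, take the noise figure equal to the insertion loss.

4.84 dB

Convert to linear (a loss of L dB is a gain of −L dB): F_i = 10^(NF_i/10), G_i = 10^(G_i,dB/10)
  Stage 1: F_1 = 10^(1.80/10) = 1.514, G_1 = 10^(−1.80/10) = 0.6607
  Stage 2: F_2 = 10^(3.04/10) = 2.014, G_2 = 10^(14.1/10) = 25.70
Friis cascade:
  F = 1.514 + (2.014 − 1)/0.6607 = 3.048
NF = 10 log₁₀(3.048) = 4.84 dB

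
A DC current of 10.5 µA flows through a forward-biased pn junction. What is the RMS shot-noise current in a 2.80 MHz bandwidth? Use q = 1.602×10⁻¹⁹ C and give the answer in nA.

I_n = √(2qI·B)
2qI·B = 2 × 1.602×10⁻¹⁹ × 1.05×10⁻⁵ × 2.80×10⁶ = 9.42×10⁻¹⁸ A²
I_n = √(9.42×10⁻¹⁸) = 3.07×10⁻⁹ A = 3.07 nA

3.07 nA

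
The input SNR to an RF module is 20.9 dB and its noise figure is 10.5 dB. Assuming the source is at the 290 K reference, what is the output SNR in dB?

10.4 dB

By definition F = SNR_in/SNR_out, so in dB: SNR_out = SNR_in − NF
SNR_out = 20.9 − 10.5 = 10.4 dB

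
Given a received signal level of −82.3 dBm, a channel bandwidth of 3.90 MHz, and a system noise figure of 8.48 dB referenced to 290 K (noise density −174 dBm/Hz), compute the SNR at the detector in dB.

17.3 dB

Noise floor: N = −174 + 10 log₁₀(B) + NF
10 log₁₀(3.90×10⁶) = 65.91 dB
N = −174 + 65.91 + 8.48 = −99.61 dBm
SNR = P_sig − N = −82.3 − (−99.61) = 17.31 dB → 17.3 dB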